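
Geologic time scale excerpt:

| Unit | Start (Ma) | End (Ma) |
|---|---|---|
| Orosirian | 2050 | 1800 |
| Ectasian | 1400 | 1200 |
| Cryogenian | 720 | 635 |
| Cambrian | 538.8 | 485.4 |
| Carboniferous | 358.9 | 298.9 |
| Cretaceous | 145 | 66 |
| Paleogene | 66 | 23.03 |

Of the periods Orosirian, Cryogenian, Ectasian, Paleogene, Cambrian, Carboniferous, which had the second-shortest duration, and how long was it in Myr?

Start − end for each: Orosirian 2050 − 1800 = 250; Cryogenian 720 − 635 = 85; Ectasian 1400 − 1200 = 200; Paleogene 66 − 23.03 = 42.97; Cambrian 538.8 − 485.4 = 53.4; Carboniferous 358.9 − 298.9 = 60.
Ranking these from shortest: Paleogene < Cambrian < Carboniferous < Cryogenian < Ectasian < Orosirian.
Position 2 in that ranking is Cambrian, which lasted 53.4 Myr.

Cambrian, 53.4 million years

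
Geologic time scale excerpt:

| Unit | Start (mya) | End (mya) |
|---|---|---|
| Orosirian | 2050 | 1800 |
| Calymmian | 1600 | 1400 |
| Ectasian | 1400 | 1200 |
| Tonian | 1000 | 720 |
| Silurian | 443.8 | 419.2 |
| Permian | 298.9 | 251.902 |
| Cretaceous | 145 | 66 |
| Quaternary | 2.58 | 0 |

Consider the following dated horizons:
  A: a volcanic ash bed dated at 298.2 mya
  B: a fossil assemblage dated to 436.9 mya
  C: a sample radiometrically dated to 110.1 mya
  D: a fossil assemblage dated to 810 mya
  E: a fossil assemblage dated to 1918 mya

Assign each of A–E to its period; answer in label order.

Match each age against the start–end ranges in the excerpt: A = 298.2 Ma → Permian (298.9–251.902); B = 436.9 Ma → Silurian (443.8–419.2); C = 110.1 Ma → Cretaceous (145–66); D = 810 Ma → Tonian (1000–720); E = 1918 Ma → Orosirian (2050–1800).

A — Permian; B — Silurian; C — Cretaceous; D — Tonian; E — Orosirian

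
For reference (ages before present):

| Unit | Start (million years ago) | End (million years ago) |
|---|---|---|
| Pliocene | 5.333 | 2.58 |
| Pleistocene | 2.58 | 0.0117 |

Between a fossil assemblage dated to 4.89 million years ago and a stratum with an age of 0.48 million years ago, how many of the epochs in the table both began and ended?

Checking each listed span, none has both start < 4.89 Ma and end > 0.48 Ma — every epoch straddles one of the two dates or lies outside them — so the count is 0.

0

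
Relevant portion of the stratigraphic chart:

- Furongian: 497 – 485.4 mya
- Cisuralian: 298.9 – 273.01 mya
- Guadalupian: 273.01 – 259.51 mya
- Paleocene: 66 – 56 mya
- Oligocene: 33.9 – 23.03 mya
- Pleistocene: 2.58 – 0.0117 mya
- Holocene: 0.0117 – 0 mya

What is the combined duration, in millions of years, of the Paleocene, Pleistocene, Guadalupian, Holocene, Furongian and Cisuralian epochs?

Each duration: Paleocene = 10; Pleistocene = 2.5683; Guadalupian = 13.5; Holocene = 0.0117; Furongian = 11.6; Cisuralian = 25.89.
Sum: 10 + 2.5683 + 13.5 + 0.0117 + 11.6 + 25.89 = 63.57 Myr.

63.57 million years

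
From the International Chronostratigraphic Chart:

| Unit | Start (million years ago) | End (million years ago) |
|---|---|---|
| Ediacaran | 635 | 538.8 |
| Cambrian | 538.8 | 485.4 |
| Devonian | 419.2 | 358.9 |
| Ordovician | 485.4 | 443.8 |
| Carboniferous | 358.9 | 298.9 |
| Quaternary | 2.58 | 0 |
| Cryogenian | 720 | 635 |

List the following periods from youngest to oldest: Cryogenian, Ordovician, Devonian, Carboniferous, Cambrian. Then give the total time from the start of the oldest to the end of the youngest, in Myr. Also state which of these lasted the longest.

Carboniferous → Devonian → Ordovician → Cambrian → Cryogenian; total span 421.1 Myr; longest is Cryogenian

From the excerpt: Cryogenian 720–635; Ordovician 485.4–443.8; Devonian 419.2–358.9; Carboniferous 358.9–298.9; Cambrian 538.8–485.4 (Ma).
Larger Ma is earlier, so the oldest is Cryogenian and the youngest is Carboniferous; youngest to oldest: Carboniferous, Devonian, Ordovician, Cambrian, Cryogenian.
Oldest start 720 minus youngest end 298.9 gives 421.1 Myr overall.
Individual lengths (start − end): Devonian 60.3; Cryogenian 85; Cambrian 53.4; Carboniferous 60; Ordovician 41.6. The largest is Cryogenian at 85 Myr.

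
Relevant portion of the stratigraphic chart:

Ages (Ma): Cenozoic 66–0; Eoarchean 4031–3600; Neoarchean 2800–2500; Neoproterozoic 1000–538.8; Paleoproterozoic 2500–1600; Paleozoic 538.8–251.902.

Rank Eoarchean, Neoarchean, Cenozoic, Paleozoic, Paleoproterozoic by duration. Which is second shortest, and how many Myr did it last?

Durations: Eoarchean 431; Neoarchean 300; Cenozoic 66; Paleozoic 286.898; Paleoproterozoic 900 Myr.
Sorted shortest-first: Cenozoic (66), Paleozoic (286.898), Neoarchean (300), Eoarchean (431), Paleoproterozoic (900).
The second shortest is Paleozoic at 286.898 Myr.

Paleozoic, 286.898 million years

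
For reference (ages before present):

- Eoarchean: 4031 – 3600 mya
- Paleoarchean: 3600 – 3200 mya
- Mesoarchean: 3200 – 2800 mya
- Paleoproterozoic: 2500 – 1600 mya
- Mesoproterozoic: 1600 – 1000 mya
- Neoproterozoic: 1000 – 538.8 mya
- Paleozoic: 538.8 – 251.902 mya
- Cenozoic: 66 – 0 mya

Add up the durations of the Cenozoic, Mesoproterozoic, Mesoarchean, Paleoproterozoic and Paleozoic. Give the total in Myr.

Each duration: Cenozoic = 66; Mesoproterozoic = 600; Mesoarchean = 400; Paleoproterozoic = 900; Paleozoic = 286.898.
Sum: 66 + 600 + 400 + 900 + 286.898 = 2252.898 Myr.

2252.898 million years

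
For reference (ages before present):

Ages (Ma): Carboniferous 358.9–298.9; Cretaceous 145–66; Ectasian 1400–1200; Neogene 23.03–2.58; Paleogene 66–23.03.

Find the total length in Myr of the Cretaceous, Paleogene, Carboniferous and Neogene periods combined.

202.42 million years

Duration is start − end for each: (145 − 66) + (66 − 23.03) + (358.9 − 298.9) + (23.03 − 2.58).
That is 79 + 42.97 + 60 + 20.45, which totals 202.42 million years.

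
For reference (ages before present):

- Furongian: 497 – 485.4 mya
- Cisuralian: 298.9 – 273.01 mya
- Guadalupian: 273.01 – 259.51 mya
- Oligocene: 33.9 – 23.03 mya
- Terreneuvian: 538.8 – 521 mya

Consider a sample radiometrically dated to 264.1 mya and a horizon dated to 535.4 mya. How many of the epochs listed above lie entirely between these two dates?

535.4 Ma sits inside the Terreneuvian (538.8–521) and 264.1 Ma inside the Guadalupian (273.01–259.51); neither of those is wholly between the two dates.
The listed epochs lying completely between them are Furongian, Cisuralian — 2 in all.

2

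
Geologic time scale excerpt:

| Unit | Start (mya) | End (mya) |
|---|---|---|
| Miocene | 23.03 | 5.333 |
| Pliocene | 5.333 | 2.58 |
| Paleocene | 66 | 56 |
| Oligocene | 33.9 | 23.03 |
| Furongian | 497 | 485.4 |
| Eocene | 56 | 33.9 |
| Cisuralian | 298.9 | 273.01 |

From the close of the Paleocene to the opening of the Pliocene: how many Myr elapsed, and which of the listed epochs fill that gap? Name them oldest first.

End of Paleocene = 56 Ma; start of Pliocene = 5.333 Ma.
Gap = 56 − 5.333 = 50.667 Myr.
Epochs wholly inside 56–5.333 Ma: Eocene (56–33.9), Oligocene (33.9–23.03), Miocene (23.03–5.333).

50.667 million years; Eocene, Oligocene, Miocene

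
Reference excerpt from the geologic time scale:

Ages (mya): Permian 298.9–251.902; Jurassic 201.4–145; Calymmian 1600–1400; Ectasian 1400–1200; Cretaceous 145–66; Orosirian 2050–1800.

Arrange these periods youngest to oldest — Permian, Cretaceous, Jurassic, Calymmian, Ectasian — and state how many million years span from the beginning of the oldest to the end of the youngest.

Cretaceous, Jurassic, Permian, Ectasian, Calymmian; total span 1534 Myr

From the excerpt: Permian 298.9–251.902; Cretaceous 145–66; Jurassic 201.4–145; Calymmian 1600–1400; Ectasian 1400–1200 (Ma).
Larger Ma is earlier, so the oldest is Calymmian and the youngest is Cretaceous; youngest to oldest: Cretaceous, Jurassic, Permian, Ectasian, Calymmian.
Oldest start 1600 minus youngest end 66 gives 1534 Myr overall.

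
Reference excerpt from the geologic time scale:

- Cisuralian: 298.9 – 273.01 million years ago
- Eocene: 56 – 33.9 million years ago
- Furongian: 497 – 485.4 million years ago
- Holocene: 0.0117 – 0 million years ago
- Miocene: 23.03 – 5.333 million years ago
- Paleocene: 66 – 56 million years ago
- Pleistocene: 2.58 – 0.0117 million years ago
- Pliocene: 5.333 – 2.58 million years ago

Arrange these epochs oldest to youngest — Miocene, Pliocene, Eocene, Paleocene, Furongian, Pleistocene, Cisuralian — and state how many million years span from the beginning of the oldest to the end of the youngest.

Furongian, Cisuralian, Paleocene, Eocene, Miocene, Pliocene, Pleistocene; total span 496.9883 Myr

Start ages (Ma): Furongian 497, Cisuralian 298.9, Paleocene 66, Eocene 56, Miocene 23.03, Pliocene 5.333, Pleistocene 2.58.
Ordered oldest to youngest: Furongian, Cisuralian, Paleocene, Eocene, Miocene, Pliocene, Pleistocene.
Span = 497 − 0.0117 = 496.9883 Myr.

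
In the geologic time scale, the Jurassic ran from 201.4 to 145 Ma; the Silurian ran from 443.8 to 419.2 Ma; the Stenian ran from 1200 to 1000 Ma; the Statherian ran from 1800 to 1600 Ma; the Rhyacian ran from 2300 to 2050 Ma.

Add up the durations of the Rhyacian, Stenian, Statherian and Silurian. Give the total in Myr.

Duration is start − end for each: (2300 − 2050) + (1200 − 1000) + (1800 − 1600) + (443.8 − 419.2).
That is 250 + 200 + 200 + 24.6, which totals 674.6 million years.

674.6 million years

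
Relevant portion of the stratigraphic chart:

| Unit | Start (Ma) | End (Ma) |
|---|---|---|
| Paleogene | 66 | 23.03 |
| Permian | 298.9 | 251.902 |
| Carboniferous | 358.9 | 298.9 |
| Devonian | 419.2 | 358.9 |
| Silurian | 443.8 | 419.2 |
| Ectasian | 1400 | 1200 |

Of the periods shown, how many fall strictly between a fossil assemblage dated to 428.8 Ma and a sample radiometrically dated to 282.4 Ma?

2

The older date is 428.8 Ma and the younger is 282.4 Ma.
Periods with start < 428.8 and end > 282.4 Ma: Devonian (419.2–358.9), Carboniferous (358.9–298.9).
That is 2 complete periods.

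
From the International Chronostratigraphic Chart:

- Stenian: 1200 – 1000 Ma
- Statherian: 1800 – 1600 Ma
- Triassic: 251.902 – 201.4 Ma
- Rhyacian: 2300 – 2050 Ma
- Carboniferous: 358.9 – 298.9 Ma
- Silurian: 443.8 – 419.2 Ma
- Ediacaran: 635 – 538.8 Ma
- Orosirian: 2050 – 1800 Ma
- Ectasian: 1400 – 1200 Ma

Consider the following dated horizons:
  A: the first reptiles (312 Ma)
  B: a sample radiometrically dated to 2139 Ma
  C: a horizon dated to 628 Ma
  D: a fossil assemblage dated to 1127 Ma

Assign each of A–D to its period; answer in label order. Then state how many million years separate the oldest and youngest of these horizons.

Match each age against the start–end ranges in the excerpt: A = 312 Ma → Carboniferous (358.9–298.9); B = 2139 Ma → Rhyacian (2300–2050); C = 628 Ma → Ediacaran (635–538.8); D = 1127 Ma → Stenian (1200–1000).
The largest age is 2139 Ma and the smallest is 312 Ma; their difference is 1827 Myr.

A — Carboniferous; B — Rhyacian; C — Ediacaran; D — Stenian; span 1827 million years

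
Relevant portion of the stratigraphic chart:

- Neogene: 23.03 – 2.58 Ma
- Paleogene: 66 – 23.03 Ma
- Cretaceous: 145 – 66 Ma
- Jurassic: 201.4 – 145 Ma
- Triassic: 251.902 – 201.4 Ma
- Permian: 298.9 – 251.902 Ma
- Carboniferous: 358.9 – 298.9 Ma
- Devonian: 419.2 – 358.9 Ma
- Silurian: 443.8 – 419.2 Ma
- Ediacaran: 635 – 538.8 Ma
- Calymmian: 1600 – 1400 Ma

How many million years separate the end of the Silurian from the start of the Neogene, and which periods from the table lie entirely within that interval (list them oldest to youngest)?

396.17 million years; Devonian, Carboniferous, Permian, Triassic, Jurassic, Cretaceous, Paleogene

End of Silurian = 419.2 Ma; start of Neogene = 23.03 Ma.
Gap = 419.2 − 23.03 = 396.17 Myr.
Periods wholly inside 419.2–23.03 Ma: Devonian (419.2–358.9), Carboniferous (358.9–298.9), Permian (298.9–251.902), Triassic (251.902–201.4), Jurassic (201.4–145), Cretaceous (145–66), Paleogene (66–23.03).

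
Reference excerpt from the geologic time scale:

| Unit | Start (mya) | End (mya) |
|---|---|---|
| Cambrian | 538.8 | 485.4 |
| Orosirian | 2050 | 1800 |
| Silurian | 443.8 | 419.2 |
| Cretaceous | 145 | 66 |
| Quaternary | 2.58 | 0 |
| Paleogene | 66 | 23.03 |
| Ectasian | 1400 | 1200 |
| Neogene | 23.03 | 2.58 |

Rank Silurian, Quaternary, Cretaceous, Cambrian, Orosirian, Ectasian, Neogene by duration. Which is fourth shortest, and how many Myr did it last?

Cambrian, 53.4 million years

Durations: Silurian 24.6; Quaternary 2.58; Cretaceous 79; Cambrian 53.4; Orosirian 250; Ectasian 200; Neogene 20.45 Myr.
Sorted shortest-first: Quaternary (2.58), Neogene (20.45), Silurian (24.6), Cambrian (53.4), Cretaceous (79), Ectasian (200), Orosirian (250).
The fourth shortest is Cambrian at 53.4 Myr.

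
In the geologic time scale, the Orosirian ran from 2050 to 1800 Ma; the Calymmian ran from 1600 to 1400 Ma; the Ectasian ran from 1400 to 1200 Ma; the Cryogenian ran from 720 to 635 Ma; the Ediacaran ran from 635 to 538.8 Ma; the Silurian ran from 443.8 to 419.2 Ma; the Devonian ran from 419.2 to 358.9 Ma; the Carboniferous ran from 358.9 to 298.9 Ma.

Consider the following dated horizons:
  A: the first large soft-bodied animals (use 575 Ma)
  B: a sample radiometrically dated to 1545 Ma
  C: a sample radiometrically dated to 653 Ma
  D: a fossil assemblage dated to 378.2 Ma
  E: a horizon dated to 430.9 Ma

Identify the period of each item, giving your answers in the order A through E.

Match each age against the start–end ranges in the excerpt: A = 575 Ma → Ediacaran (635–538.8); B = 1545 Ma → Calymmian (1600–1400); C = 653 Ma → Cryogenian (720–635); D = 378.2 Ma → Devonian (419.2–358.9); E = 430.9 Ma → Silurian (443.8–419.2).

A — Ediacaran; B — Calymmian; C — Cryogenian; D — Devonian; E — Silurian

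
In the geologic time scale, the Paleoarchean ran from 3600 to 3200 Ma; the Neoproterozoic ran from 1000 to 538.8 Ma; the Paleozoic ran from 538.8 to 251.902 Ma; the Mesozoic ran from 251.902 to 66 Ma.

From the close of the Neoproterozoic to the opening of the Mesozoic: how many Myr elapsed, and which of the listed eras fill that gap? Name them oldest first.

End of Neoproterozoic = 538.8 Ma; start of Mesozoic = 251.902 Ma.
Gap = 538.8 − 251.902 = 286.898 Myr.
Eras wholly inside 538.8–251.902 Ma: Paleozoic (538.8–251.902).

286.898 million years; Paleozoic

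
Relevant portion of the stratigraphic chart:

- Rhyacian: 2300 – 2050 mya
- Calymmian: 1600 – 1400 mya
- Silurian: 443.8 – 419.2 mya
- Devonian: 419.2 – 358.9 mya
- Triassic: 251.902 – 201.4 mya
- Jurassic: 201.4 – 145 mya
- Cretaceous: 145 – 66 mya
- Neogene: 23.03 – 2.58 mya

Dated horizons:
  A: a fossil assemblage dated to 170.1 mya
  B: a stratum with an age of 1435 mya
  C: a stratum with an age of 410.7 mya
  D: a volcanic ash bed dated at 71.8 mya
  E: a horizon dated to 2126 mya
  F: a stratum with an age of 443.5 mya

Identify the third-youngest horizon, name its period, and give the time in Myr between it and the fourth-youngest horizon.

C, in the Devonian; 32.8 million years to F

Sorted youngest-first by Ma: D (71.8), A (170.1), C (410.7), F (443.5), B (1435), E (2126).
The third youngest is C at 410.7 Ma, which lies in 419.2–358.9 Ma: the Devonian.
The fourth youngest is F at 443.5 Ma; separation = |410.7 − 443.5| = 32.8 Myr.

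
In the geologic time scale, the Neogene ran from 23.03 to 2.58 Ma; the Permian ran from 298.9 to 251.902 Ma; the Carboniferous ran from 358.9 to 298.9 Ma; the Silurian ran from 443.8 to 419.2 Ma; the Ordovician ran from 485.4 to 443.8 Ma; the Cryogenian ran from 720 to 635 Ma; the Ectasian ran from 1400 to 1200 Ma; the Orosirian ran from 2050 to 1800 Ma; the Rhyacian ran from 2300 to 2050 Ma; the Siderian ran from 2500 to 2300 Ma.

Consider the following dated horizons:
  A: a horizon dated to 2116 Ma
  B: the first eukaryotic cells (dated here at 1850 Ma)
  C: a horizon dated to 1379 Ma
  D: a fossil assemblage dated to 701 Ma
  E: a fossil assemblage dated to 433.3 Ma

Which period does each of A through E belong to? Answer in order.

A — Rhyacian; B — Orosirian; C — Ectasian; D — Cryogenian; E — Silurian

A: 2116 Ma lies in 2300–2050 Ma, so Rhyacian.
B: 1850 Ma lies in 2050–1800 Ma, so Orosirian.
C: 1379 Ma lies in 1400–1200 Ma, so Ectasian.
D: 701 Ma lies in 720–635 Ma, so Cryogenian.
E: 433.3 Ma lies in 443.8–419.2 Ma, so Silurian.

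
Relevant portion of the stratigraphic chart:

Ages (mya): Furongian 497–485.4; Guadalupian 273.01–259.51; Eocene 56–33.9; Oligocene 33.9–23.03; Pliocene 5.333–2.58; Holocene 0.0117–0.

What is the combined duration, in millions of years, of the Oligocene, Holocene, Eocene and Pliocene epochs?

35.7347 million years

Each duration: Oligocene = 10.87; Holocene = 0.0117; Eocene = 22.1; Pliocene = 2.753.
Sum: 10.87 + 0.0117 + 22.1 + 2.753 = 35.7347 Myr.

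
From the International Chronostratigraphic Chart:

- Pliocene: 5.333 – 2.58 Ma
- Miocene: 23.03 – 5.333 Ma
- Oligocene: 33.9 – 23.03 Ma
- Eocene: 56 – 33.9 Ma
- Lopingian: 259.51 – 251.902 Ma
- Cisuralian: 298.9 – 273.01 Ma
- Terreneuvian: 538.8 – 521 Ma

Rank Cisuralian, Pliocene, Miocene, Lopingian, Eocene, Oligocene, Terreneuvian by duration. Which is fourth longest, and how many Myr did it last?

Miocene, 17.697 million years

Durations: Cisuralian 25.89; Pliocene 2.753; Miocene 17.697; Lopingian 7.608; Eocene 22.1; Oligocene 10.87; Terreneuvian 17.8 Myr.
Sorted longest-first: Cisuralian (25.89), Eocene (22.1), Terreneuvian (17.8), Miocene (17.697), Oligocene (10.87), Lopingian (7.608), Pliocene (2.753).
The fourth longest is Miocene at 17.697 Myr.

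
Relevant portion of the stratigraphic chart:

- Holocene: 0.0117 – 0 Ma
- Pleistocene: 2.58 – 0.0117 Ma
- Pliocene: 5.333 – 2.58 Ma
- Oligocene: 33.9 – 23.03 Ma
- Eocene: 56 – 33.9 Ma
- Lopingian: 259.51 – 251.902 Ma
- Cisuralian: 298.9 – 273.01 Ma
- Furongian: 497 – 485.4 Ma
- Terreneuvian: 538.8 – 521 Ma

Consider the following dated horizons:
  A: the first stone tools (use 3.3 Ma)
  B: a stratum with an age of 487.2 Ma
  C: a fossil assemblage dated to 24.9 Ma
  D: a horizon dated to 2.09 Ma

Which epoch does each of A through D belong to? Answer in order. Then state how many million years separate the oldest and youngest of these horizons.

Match each age against the start–end ranges in the excerpt: A = 3.3 Ma → Pliocene (5.333–2.58); B = 487.2 Ma → Furongian (497–485.4); C = 24.9 Ma → Oligocene (33.9–23.03); D = 2.09 Ma → Pleistocene (2.58–0.0117).
The largest age is 487.2 Ma and the smallest is 2.09 Ma; their difference is 485.11 Myr.

A — Pliocene; B — Furongian; C — Oligocene; D — Pleistocene; span 485.11 million years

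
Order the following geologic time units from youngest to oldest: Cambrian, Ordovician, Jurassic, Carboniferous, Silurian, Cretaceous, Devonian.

Era membership (oldest first within each) — Paleozoic: Cambrian, Ordovician, Silurian, Devonian, Carboniferous; Mesozoic: Jurassic, Cretaceous. Paleozoic precedes Mesozoic, which precedes Cenozoic. Concatenating the groups in that era order and then reversing gives youngest to oldest.

Cretaceous, Jurassic, Carboniferous, Devonian, Silurian, Ordovician, Cambrian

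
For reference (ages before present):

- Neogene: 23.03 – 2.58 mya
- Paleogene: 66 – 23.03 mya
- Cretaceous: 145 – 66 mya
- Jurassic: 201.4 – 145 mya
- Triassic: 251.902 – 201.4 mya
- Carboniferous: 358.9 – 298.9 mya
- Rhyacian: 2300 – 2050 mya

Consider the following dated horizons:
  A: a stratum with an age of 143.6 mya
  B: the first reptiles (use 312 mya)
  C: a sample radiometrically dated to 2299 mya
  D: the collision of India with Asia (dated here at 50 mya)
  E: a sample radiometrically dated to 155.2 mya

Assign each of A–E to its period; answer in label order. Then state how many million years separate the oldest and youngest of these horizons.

A: 143.6 Ma lies in 145–66 Ma, so Cretaceous.
B: 312 Ma lies in 358.9–298.9 Ma, so Carboniferous.
C: 2299 Ma lies in 2300–2050 Ma, so Rhyacian.
D: 50 Ma lies in 66–23.03 Ma, so Paleogene.
E: 155.2 Ma lies in 201.4–145 Ma, so Jurassic.
Oldest = 2299 Ma, youngest = 50 Ma → span 2249 Myr.

A — Cretaceous; B — Carboniferous; C — Rhyacian; D — Paleogene; E — Jurassic; span 2249 million years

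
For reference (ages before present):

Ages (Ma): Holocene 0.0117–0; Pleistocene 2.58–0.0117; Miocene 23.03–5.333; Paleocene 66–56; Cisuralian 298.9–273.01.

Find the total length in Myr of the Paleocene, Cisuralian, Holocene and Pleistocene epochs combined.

38.47 million years

Duration is start − end for each: (66 − 56) + (298.9 − 273.01) + (0.0117 − 0) + (2.58 − 0.0117).
That is 10 + 25.89 + 0.0117 + 2.5683, which totals 38.47 million years.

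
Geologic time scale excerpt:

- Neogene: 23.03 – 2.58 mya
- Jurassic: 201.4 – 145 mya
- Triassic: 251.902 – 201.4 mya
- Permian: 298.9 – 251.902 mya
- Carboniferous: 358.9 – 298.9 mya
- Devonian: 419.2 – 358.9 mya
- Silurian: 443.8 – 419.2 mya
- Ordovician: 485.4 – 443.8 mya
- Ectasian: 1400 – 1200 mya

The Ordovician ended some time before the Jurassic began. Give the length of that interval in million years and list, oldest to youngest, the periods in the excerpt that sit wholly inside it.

End of Ordovician = 443.8 Ma; start of Jurassic = 201.4 Ma.
Gap = 443.8 − 201.4 = 242.4 Myr.
Periods wholly inside 443.8–201.4 Ma: Silurian (443.8–419.2), Devonian (419.2–358.9), Carboniferous (358.9–298.9), Permian (298.9–251.902), Triassic (251.902–201.4).

242.4 million years; Silurian, Devonian, Carboniferous, Permian, Triassic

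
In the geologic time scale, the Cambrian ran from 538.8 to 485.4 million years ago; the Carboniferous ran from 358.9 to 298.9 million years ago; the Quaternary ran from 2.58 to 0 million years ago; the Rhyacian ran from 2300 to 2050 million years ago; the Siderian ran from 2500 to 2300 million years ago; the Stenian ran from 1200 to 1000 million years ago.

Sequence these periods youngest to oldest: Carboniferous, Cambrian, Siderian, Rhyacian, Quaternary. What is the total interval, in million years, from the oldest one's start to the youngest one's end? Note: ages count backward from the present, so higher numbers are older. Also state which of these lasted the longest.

Quaternary, Carboniferous, Cambrian, Rhyacian, Siderian; total span 2500 Myr; longest is Rhyacian

Start ages (Ma): Siderian 2500, Rhyacian 2300, Cambrian 538.8, Carboniferous 358.9, Quaternary 2.58.
Ordered youngest to oldest: Quaternary, Carboniferous, Cambrian, Rhyacian, Siderian.
Span = 2500 − 0 = 2500 Myr.
Durations: Carboniferous 60, Siderian 200, Quaternary 2.58, Rhyacian 250, Cambrian 53.4 → longest is Rhyacian (250 Myr).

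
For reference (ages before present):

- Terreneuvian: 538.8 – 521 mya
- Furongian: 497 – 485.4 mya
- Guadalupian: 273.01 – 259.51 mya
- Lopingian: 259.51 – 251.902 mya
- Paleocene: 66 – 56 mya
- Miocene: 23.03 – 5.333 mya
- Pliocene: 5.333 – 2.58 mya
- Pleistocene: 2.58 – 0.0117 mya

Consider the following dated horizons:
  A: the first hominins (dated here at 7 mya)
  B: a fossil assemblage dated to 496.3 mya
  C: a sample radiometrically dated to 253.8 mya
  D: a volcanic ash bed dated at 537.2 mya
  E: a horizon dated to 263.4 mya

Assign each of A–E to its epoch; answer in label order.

A — Miocene; B — Furongian; C — Lopingian; D — Terreneuvian; E — Guadalupian

Match each age against the start–end ranges in the excerpt: A = 7 Ma → Miocene (23.03–5.333); B = 496.3 Ma → Furongian (497–485.4); C = 253.8 Ma → Lopingian (259.51–251.902); D = 537.2 Ma → Terreneuvian (538.8–521); E = 263.4 Ma → Guadalupian (273.01–259.51).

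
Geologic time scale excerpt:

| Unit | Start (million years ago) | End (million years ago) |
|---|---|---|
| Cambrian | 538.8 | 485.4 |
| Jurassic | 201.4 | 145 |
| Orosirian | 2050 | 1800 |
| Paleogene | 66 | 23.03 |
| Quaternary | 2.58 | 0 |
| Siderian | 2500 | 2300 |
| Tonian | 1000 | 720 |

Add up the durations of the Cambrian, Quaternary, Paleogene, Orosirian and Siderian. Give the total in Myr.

548.95 million years

Each duration: Cambrian = 53.4; Quaternary = 2.58; Paleogene = 42.97; Orosirian = 250; Siderian = 200.
Sum: 53.4 + 2.58 + 42.97 + 250 + 200 = 548.95 Myr.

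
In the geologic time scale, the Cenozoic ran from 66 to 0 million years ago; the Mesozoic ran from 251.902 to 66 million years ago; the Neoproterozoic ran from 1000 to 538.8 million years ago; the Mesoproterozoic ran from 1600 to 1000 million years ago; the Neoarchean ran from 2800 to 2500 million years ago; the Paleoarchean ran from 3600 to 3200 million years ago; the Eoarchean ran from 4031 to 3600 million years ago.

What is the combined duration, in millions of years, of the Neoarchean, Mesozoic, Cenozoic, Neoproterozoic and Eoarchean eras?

1444.102 million years

Each duration: Neoarchean = 300; Mesozoic = 185.902; Cenozoic = 66; Neoproterozoic = 461.2; Eoarchean = 431.
Sum: 300 + 185.902 + 66 + 461.2 + 431 = 1444.102 Myr.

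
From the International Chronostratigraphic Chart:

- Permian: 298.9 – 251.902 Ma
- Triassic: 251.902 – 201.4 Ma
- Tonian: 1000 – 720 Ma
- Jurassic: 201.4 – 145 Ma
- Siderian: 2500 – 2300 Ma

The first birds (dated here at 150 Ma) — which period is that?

150 Ma lies between 201.4 and 145 Ma, so it falls in the Jurassic.

Jurassic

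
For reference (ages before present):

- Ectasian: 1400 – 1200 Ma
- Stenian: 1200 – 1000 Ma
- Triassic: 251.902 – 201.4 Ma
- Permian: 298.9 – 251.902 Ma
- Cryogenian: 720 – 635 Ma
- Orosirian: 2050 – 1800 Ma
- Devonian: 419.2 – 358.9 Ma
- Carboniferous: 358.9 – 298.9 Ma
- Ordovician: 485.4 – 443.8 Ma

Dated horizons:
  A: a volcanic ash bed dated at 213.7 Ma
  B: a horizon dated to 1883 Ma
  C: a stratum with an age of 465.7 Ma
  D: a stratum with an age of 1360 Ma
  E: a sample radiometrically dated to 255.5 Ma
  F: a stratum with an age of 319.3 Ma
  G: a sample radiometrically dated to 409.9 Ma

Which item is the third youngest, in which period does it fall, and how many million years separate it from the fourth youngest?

F, in the Carboniferous; 90.6 million years to G

Smaller Ma means younger, so youngest first: A 213.7 < E 255.5 < F 319.3 < G 409.9 < C 465.7 < D 1360 < B 1883.
Counting 3 along gives F (319.3 Ma); the excerpt puts that inside the Carboniferous, 358.9–298.9 Ma.
Next in line is G (409.9 Ma), and 409.9 − 319.3 = 90.6 Myr.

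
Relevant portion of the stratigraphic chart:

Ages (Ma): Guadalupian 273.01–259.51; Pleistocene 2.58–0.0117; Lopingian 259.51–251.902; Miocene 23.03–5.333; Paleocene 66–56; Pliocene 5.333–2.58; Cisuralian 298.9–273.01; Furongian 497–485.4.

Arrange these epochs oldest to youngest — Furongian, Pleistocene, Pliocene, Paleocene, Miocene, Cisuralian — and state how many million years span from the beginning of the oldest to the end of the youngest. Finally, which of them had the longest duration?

Furongian, Cisuralian, Paleocene, Miocene, Pliocene, Pleistocene; total span 496.9883 Myr; longest is Cisuralian

Start ages (Ma): Furongian 497, Cisuralian 298.9, Paleocene 66, Miocene 23.03, Pliocene 5.333, Pleistocene 2.58.
Ordered oldest to youngest: Furongian, Cisuralian, Paleocene, Miocene, Pliocene, Pleistocene.
Span = 497 − 0.0117 = 496.9883 Myr.
Durations: Pliocene 2.753, Miocene 17.697, Cisuralian 25.89, Furongian 11.6, Pleistocene 2.5683, Paleocene 10 → longest is Cisuralian (25.89 Myr).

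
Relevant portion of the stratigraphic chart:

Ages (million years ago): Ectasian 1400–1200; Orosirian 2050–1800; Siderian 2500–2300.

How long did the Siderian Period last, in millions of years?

200 million years

2500 − 2300 = 200 million years.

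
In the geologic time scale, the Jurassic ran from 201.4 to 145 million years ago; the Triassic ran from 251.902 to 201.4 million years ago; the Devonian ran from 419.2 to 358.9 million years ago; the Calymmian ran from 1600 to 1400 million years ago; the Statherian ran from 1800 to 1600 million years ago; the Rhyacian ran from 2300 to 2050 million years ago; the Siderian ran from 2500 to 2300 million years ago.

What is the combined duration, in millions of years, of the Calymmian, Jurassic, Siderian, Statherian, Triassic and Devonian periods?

767.202 million years

Duration is start − end for each: (1600 − 1400) + (201.4 − 145) + (2500 − 2300) + (1800 − 1600) + (251.902 − 201.4) + (419.2 − 358.9).
That is 200 + 56.4 + 200 + 200 + 50.502 + 60.3, which totals 767.202 million years.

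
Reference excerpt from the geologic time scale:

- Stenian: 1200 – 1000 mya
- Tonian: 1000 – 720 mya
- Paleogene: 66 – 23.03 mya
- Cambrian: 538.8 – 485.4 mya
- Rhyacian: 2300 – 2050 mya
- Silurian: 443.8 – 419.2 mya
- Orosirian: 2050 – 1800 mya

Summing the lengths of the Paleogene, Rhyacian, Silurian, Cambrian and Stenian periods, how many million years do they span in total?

Duration is start − end for each: (66 − 23.03) + (2300 − 2050) + (443.8 − 419.2) + (538.8 − 485.4) + (1200 − 1000).
That is 42.97 + 250 + 24.6 + 53.4 + 200, which totals 570.97 million years.

570.97 million years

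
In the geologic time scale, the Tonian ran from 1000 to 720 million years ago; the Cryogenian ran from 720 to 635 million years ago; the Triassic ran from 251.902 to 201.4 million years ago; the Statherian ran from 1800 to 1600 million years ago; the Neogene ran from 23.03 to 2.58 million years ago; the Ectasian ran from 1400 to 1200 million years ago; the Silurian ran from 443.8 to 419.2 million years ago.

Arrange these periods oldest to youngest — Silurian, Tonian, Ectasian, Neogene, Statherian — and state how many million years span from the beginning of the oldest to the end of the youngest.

Start ages (Ma): Statherian 1800, Ectasian 1400, Tonian 1000, Silurian 443.8, Neogene 23.03.
Ordered oldest to youngest: Statherian, Ectasian, Tonian, Silurian, Neogene.
Span = 1800 − 2.58 = 1797.42 Myr.

Statherian, Ectasian, Tonian, Silurian, Neogene; total span 1797.42 Myr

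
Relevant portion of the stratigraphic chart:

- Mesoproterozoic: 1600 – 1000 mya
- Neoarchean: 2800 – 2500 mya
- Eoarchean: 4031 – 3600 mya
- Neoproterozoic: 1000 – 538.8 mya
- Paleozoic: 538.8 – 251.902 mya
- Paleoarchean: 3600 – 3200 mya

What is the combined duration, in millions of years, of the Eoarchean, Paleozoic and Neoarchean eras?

1017.898 million years

Each duration: Eoarchean = 431; Paleozoic = 286.898; Neoarchean = 300.
Sum: 431 + 286.898 + 300 = 1017.898 Myr.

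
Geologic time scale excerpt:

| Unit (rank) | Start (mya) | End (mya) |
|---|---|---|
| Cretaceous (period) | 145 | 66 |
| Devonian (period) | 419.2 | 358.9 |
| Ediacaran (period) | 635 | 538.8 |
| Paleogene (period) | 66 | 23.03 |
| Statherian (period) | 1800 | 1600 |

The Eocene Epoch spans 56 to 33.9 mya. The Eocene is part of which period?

Paleogene

The Eocene (56–33.9 Ma) lies entirely within 66–23.03 Ma, the Paleogene Period.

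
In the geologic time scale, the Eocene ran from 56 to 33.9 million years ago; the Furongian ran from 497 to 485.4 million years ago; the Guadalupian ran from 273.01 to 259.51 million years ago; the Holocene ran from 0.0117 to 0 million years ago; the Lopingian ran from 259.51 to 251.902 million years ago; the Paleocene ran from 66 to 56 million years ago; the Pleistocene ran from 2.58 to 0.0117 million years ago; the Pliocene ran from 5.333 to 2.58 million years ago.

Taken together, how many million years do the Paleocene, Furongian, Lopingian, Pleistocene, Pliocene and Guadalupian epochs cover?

Each duration: Paleocene = 10; Furongian = 11.6; Lopingian = 7.608; Pleistocene = 2.5683; Pliocene = 2.753; Guadalupian = 13.5.
Sum: 10 + 11.6 + 7.608 + 2.5683 + 2.753 + 13.5 = 48.0293 Myr.

48.0293 million years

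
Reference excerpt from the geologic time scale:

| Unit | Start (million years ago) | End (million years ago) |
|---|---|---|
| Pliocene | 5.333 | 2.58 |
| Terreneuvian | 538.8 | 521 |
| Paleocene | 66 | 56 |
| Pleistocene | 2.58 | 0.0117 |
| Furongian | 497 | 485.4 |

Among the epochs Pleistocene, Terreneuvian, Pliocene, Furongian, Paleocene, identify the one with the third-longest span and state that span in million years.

Paleocene, 10 million years

Durations: Pleistocene 2.5683; Terreneuvian 17.8; Pliocene 2.753; Furongian 11.6; Paleocene 10 Myr.
Sorted longest-first: Terreneuvian (17.8), Furongian (11.6), Paleocene (10), Pliocene (2.753), Pleistocene (2.5683).
The third longest is Paleocene at 10 Myr.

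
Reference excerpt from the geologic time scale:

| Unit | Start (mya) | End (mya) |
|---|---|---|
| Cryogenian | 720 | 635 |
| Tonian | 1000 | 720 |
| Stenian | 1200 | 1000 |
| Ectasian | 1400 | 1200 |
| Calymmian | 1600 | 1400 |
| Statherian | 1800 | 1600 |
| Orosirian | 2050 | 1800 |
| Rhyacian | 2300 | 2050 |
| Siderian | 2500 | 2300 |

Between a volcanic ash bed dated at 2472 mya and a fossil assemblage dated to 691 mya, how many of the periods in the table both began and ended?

7

2472 Ma sits inside the Siderian (2500–2300) and 691 Ma inside the Cryogenian (720–635); neither of those is wholly between the two dates.
The listed periods lying completely between them are Rhyacian, Orosirian, Statherian, Calymmian, Ectasian, Stenian, Tonian — 7 in all.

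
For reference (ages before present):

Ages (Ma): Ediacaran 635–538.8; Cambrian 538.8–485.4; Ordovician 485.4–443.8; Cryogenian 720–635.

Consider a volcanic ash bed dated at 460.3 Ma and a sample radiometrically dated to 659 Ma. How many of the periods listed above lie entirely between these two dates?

2

659 Ma sits inside the Cryogenian (720–635) and 460.3 Ma inside the Ordovician (485.4–443.8); neither of those is wholly between the two dates.
The listed periods lying completely between them are Ediacaran, Cambrian — 2 in all.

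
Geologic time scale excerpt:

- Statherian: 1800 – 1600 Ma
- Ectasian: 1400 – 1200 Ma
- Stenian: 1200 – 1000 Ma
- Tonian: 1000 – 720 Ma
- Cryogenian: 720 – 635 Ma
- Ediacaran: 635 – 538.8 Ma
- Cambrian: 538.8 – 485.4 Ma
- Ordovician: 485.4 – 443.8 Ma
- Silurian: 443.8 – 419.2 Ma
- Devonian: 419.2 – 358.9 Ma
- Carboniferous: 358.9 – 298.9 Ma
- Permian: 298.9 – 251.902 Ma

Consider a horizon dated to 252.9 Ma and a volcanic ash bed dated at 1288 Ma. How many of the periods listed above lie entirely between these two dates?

9

The older date is 1288 Ma and the younger is 252.9 Ma.
Periods with start < 1288 and end > 252.9 Ma: Stenian (1200–1000), Tonian (1000–720), Cryogenian (720–635), Ediacaran (635–538.8), Cambrian (538.8–485.4), Ordovician (485.4–443.8), Silurian (443.8–419.2), Devonian (419.2–358.9), Carboniferous (358.9–298.9).
That is 9 complete periods.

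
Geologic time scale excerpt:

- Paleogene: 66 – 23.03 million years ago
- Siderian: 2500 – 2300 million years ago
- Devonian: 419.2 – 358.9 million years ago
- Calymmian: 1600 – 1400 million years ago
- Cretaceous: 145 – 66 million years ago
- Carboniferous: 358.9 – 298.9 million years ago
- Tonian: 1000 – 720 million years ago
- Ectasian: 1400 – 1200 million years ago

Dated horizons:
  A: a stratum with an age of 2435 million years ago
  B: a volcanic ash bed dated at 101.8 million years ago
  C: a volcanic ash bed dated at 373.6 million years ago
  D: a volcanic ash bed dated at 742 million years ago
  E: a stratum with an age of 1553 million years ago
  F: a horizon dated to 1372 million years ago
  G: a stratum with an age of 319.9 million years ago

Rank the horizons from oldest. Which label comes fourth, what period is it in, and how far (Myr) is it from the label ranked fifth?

Sorted oldest-first by Ma: A (2435), E (1553), F (1372), D (742), C (373.6), G (319.9), B (101.8).
The fourth oldest is D at 742 Ma, which lies in 1000–720 Ma: the Tonian.
The fifth oldest is C at 373.6 Ma; separation = |742 − 373.6| = 368.4 Myr.

D, in the Tonian; 368.4 million years to C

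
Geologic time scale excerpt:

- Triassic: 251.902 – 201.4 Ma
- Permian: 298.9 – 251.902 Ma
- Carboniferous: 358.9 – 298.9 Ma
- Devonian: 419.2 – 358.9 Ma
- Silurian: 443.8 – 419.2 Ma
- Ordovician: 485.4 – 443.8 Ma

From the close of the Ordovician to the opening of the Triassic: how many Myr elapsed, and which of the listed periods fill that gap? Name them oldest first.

The Ordovician closes at 443.8 Ma and the Triassic opens at 251.902 Ma, so the interval is 443.8 − 251.902 = 191.898 Myr.
A period fits inside if it starts at or after 443.8 Ma and ends at or before 251.902 Ma; oldest first that gives Silurian, Devonian, Carboniferous, Permian.

191.898 million years; Silurian, Devonian, Carboniferous, Permian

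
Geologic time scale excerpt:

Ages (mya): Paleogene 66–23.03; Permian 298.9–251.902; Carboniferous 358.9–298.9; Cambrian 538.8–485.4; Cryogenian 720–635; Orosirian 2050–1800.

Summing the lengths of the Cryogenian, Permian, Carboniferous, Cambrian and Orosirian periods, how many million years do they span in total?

495.398 million years

Duration is start − end for each: (720 − 635) + (298.9 − 251.902) + (358.9 − 298.9) + (538.8 − 485.4) + (2050 − 1800).
That is 85 + 46.998 + 60 + 53.4 + 250, which totals 495.398 million years.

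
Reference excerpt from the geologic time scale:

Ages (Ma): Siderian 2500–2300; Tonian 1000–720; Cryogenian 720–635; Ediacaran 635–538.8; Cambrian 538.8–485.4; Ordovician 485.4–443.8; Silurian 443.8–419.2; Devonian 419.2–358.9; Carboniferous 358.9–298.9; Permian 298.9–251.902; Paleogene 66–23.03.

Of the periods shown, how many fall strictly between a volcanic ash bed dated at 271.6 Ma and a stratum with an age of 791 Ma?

The older date is 791 Ma and the younger is 271.6 Ma.
Periods with start < 791 and end > 271.6 Ma: Cryogenian (720–635), Ediacaran (635–538.8), Cambrian (538.8–485.4), Ordovician (485.4–443.8), Silurian (443.8–419.2), Devonian (419.2–358.9), Carboniferous (358.9–298.9).
That is 7 complete periods.

7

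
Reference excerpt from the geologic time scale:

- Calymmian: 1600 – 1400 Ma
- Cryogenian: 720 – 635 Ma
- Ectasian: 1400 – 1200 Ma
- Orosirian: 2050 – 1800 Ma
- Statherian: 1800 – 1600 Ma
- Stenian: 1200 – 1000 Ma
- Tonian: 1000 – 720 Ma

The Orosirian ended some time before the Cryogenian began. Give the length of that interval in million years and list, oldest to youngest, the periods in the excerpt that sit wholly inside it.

The Orosirian closes at 1800 Ma and the Cryogenian opens at 720 Ma, so the interval is 1800 − 720 = 1080 Myr.
A period fits inside if it starts at or after 1800 Ma and ends at or before 720 Ma; oldest first that gives Statherian, Calymmian, Ectasian, Stenian, Tonian.

1080 million years; Statherian, Calymmian, Ectasian, Stenian, Tonian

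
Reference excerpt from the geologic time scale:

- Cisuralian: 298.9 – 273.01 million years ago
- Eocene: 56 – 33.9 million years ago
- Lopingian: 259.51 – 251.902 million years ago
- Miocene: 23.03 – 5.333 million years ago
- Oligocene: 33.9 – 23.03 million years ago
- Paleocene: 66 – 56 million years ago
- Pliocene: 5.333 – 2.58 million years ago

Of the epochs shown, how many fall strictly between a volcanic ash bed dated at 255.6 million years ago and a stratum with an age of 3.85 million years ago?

4

255.6 Ma sits inside the Lopingian (259.51–251.902) and 3.85 Ma inside the Pliocene (5.333–2.58); neither of those is wholly between the two dates.
The listed epochs lying completely between them are Paleocene, Eocene, Oligocene, Miocene — 4 in all.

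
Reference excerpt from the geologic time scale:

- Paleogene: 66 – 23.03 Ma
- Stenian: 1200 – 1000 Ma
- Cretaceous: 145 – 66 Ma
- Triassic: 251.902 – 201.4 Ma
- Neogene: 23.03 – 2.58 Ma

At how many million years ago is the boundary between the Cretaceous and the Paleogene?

The Cretaceous ends and the Paleogene begins at 66 Ma.

66 Ma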